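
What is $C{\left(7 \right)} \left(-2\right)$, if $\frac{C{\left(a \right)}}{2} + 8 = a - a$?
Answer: $32$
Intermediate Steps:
$C{\left(a \right)} = -16$ ($C{\left(a \right)} = -16 + 2 \left(a - a\right) = -16 + 2 \cdot 0 = -16 + 0 = -16$)
$C{\left(7 \right)} \left(-2\right) = \left(-16\right) \left(-2\right) = 32$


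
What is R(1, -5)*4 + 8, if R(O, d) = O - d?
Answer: 32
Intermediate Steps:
R(1, -5)*4 + 8 = (1 - 1*(-5))*4 + 8 = (1 + 5)*4 + 8 = 6*4 + 8 = 24 + 8 = 32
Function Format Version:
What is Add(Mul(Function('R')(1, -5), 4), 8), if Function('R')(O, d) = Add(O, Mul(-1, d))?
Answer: 32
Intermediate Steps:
Add(Mul(Function('R')(1, -5), 4), 8) = Add(Mul(Add(1, Mul(-1, -5)), 4), 8) = Add(Mul(Add(1, 5), 4), 8) = Add(Mul(6, 4), 8) = Add(24, 8) = 32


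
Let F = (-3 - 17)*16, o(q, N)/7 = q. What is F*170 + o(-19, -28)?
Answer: -54533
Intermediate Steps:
o(q, N) = 7*q
F = -320 (F = -20*16 = -320)
F*170 + o(-19, -28) = -320*170 + 7*(-19) = -54400 - 133 = -54533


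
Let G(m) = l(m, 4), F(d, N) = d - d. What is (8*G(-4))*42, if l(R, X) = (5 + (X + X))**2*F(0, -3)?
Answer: 0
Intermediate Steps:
F(d, N) = 0
l(R, X) = 0 (l(R, X) = (5 + (X + X))**2*0 = (5 + 2*X)**2*0 = 0)
G(m) = 0
(8*G(-4))*42 = (8*0)*42 = 0*42 = 0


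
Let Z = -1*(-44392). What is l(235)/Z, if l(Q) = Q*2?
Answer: 235/22196 ≈ 0.010587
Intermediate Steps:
Z = 44392
l(Q) = 2*Q
l(235)/Z = (2*235)/44392 = 470*(1/44392) = 235/22196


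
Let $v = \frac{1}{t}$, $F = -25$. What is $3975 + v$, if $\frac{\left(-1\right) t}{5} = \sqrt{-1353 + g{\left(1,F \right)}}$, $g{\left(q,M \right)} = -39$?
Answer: $3975 + \frac{i \sqrt{87}}{1740} \approx 3975.0 + 0.0053606 i$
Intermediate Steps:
$t = - 20 i \sqrt{87}$ ($t = - 5 \sqrt{-1353 - 39} = - 5 \sqrt{-1392} = - 5 \cdot 4 i \sqrt{87} = - 20 i \sqrt{87} \approx - 186.55 i$)
$v = \frac{i \sqrt{87}}{1740}$ ($v = \frac{1}{\left(-20\right) i \sqrt{87}} = \frac{i \sqrt{87}}{1740} \approx 0.0053606 i$)
$3975 + v = 3975 + \frac{i \sqrt{87}}{1740}$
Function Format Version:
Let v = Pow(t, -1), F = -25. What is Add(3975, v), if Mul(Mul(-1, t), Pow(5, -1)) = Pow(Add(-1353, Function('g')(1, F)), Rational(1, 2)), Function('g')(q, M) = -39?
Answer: Add(3975, Mul(Rational(1, 1740), I, Pow(87, Rational(1, 2)))) ≈ Add(3975.0, Mul(0.0053606, I))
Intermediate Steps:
t = Mul(-20, I, Pow(87, Rational(1, 2))) (t = Mul(-5, Pow(Add(-1353, -39), Rational(1, 2))) = Mul(-5, Pow(-1392, Rational(1, 2))) = Mul(-5, Mul(4, I, Pow(87, Rational(1, 2)))) = Mul(-20, I, Pow(87, Rational(1, 2))) ≈ Mul(-186.55, I))
v = Mul(Rational(1, 1740), I, Pow(87, Rational(1, 2))) (v = Pow(Mul(-20, I, Pow(87, Rational(1, 2))), -1) = Mul(Rational(1, 1740), I, Pow(87, Rational(1, 2))) ≈ Mul(0.0053606, I))
Add(3975, v) = Add(3975, Mul(Rational(1, 1740), I, Pow(87, Rational(1, 2))))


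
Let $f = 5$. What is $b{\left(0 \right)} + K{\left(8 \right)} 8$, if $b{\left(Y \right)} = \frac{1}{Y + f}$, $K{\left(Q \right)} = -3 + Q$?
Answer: $\frac{201}{5} \approx 40.2$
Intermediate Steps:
$b{\left(Y \right)} = \frac{1}{5 + Y}$ ($b{\left(Y \right)} = \frac{1}{Y + 5} = \frac{1}{5 + Y}$)
$b{\left(0 \right)} + K{\left(8 \right)} 8 = \frac{1}{5 + 0} + \left(-3 + 8\right) 8 = \frac{1}{5} + 5 \cdot 8 = \frac{1}{5} + 40 = \frac{201}{5}$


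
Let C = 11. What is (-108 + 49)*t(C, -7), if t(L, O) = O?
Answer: 413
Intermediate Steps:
(-108 + 49)*t(C, -7) = (-108 + 49)*(-7) = -59*(-7) = 413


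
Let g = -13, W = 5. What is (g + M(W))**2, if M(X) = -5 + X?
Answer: 169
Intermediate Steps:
(g + M(W))**2 = (-13 + (-5 + 5))**2 = (-13 + 0)**2 = (-13)**2 = 169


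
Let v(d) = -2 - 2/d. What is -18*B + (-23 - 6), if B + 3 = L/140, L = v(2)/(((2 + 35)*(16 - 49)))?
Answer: 712241/28490 ≈ 25.000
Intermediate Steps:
v(d) = -2 - 2/d
L = 1/407 (L = (-2 - 2/2)/(((2 + 35)*(16 - 49))) = (-2 - 2*½)/((37*(-33))) = (-2 - 1)/(-1221) = -3*(-1/1221) = 1/407 ≈ 0.0024570)
B = -170939/56980 (B = -3 + (1/407)/140 = -3 + (1/407)*(1/140) = -3 + 1/56980 = -170939/56980 ≈ -3.0000)
-18*B + (-23 - 6) = -18*(-170939/56980) + (-23 - 6) = 1538451/28490 - 29 = 712241/28490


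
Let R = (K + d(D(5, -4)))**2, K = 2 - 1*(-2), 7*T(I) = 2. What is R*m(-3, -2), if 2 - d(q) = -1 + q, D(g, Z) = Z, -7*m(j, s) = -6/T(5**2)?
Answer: 363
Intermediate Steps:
T(I) = 2/7 (T(I) = (1/7)*2 = 2/7)
m(j, s) = 3 (m(j, s) = -(-6)/(7*2/7) = -(-6)*7/(7*2) = -1/7*(-21) = 3)
K = 4 (K = 2 + 2 = 4)
d(q) = 3 - q (d(q) = 2 - (-1 + q) = 2 + (1 - q) = 3 - q)
R = 121 (R = (4 + (3 - 1*(-4)))**2 = (4 + (3 + 4))**2 = (4 + 7)**2 = 11**2 = 121)
R*m(-3, -2) = 121*3 = 363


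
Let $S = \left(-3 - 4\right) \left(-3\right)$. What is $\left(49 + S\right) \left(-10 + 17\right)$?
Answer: $490$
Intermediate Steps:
$S = 21$ ($S = \left(-7\right) \left(-3\right) = 21$)
$\left(49 + S\right) \left(-10 + 17\right) = \left(49 + 21\right) \left(-10 + 17\right) = 70 \cdot 7 = 490$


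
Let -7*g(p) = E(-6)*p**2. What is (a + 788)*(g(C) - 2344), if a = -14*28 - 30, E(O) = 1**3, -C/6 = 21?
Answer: -1687992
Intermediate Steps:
C = -126 (C = -6*21 = -126)
E(O) = 1
a = -422 (a = -392 - 30 = -422)
g(p) = -p**2/7
(a + 788)*(g(C) - 2344) = (-422 + 788)*(-1/7*(-126)**2 - 2344) = 366*(-1/7*15876 - 2344) = 366*(-2268 - 2344) = 366*(-4612) = -1687992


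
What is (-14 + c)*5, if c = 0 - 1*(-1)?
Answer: -65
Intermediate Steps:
c = 1 (c = 0 + 1 = 1)
(-14 + c)*5 = (-14 + 1)*5 = -13*5 = -65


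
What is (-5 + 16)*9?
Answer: 99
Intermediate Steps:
(-5 + 16)*9 = 11*9 = 99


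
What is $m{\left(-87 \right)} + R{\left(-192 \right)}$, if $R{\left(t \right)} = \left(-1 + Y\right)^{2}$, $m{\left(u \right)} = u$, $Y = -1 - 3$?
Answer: $-62$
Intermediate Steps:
$Y = -4$ ($Y = -1 - 3 = -4$)
$R{\left(t \right)} = 25$ ($R{\left(t \right)} = \left(-1 - 4\right)^{2} = \left(-5\right)^{2} = 25$)
$m{\left(-87 \right)} + R{\left(-192 \right)} = -87 + 25 = -62$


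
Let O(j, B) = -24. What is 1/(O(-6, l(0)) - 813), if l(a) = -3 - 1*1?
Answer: -1/837 ≈ -0.0011947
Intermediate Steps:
l(a) = -4 (l(a) = -3 - 1 = -4)
1/(O(-6, l(0)) - 813) = 1/(-24 - 813) = 1/(-837) = -1/837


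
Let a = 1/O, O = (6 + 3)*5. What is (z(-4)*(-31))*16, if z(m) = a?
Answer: -496/45 ≈ -11.022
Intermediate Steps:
O = 45 (O = 9*5 = 45)
a = 1/45 ≈ 0.022222
z(m) = 1/45
(z(-4)*(-31))*16 = ((1/45)*(-31))*16 = -31/45*16 = -496/45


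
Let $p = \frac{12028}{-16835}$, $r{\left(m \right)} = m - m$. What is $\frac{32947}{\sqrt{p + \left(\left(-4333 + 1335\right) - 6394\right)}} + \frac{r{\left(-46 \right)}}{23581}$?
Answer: $- \frac{32947 i \sqrt{665514267145}}{79063174} \approx - 339.95 i$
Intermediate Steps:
$r{\left(m \right)} = 0$
$p = - \frac{12028}{16835}$ ($p = 12028 \left(- \frac{1}{16835}\right) = - \frac{12028}{16835} \approx -0.71446$)
$\frac{32947}{\sqrt{p + \left(\left(-4333 + 1335\right) - 6394\right)}} + \frac{r{\left(-46 \right)}}{23581} = \frac{32947}{\sqrt{- \frac{12028}{16835} + \left(\left(-4333 + 1335\right) - 6394\right)}} + \frac{0}{23581} = \frac{32947}{\sqrt{- \frac{12028}{16835} - 9392}} + 0 \cdot \frac{1}{23581} = \frac{32947}{\sqrt{- \frac{12028}{16835} - 9392}} + 0 = \frac{32947}{\sqrt{- \frac{158126348}{16835}}} + 0 = \frac{32947}{\frac{2}{16835} i \sqrt{665514267145}} + 0 = 32947 \left(- \frac{i \sqrt{665514267145}}{79063174}\right) + 0 = - \frac{32947 i \sqrt{665514267145}}{79063174} + 0 = - \frac{32947 i \sqrt{665514267145}}{79063174}$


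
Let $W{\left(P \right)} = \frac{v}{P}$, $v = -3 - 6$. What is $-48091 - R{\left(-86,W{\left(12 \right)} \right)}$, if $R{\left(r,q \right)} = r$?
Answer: $-48005$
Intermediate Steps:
$v = -9$
$W{\left(P \right)} = - \frac{9}{P}$
$-48091 - R{\left(-86,W{\left(12 \right)} \right)} = -48091 - -86 = -48091 + 86 = -48005$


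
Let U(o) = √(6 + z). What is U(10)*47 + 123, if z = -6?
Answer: 123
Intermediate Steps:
U(o) = 0 (U(o) = √(6 - 6) = √0 = 0)
U(10)*47 + 123 = 0*47 + 123 = 0 + 123 = 123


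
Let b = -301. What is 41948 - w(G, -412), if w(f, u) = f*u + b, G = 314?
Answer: 171617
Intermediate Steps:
w(f, u) = -301 + f*u (w(f, u) = f*u - 301 = -301 + f*u)
41948 - w(G, -412) = 41948 - (-301 + 314*(-412)) = 41948 - (-301 - 129368) = 41948 - 1*(-129669) = 41948 + 129669 = 171617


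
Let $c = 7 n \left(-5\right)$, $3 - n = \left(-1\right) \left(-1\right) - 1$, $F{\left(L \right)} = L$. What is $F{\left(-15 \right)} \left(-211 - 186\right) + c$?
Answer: $5850$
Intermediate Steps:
$n = 3$ ($n = 3 - \left(\left(-1\right) \left(-1\right) - 1\right) = 3 - \left(1 - 1\right) = 3 - 0 = 3 + 0 = 3$)
$c = -105$ ($c = 7 \cdot 3 \left(-5\right) = 21 \left(-5\right) = -105$)
$F{\left(-15 \right)} \left(-211 - 186\right) + c = - 15 \left(-211 - 186\right) - 105 = \left(-15\right) \left(-397\right) - 105 = 5955 - 105 = 5850$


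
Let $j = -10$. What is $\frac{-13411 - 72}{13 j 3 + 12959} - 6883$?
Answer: $- \frac{86525910}{12569} \approx -6884.1$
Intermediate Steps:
$\frac{-13411 - 72}{13 j 3 + 12959} - 6883 = \frac{-13411 - 72}{13 \left(-10\right) 3 + 12959} - 6883 = - \frac{13483}{\left(-130\right) 3 + 12959} - 6883 = - \frac{13483}{-390 + 12959} - 6883 = - \frac{13483}{12569} - 6883 = - \frac{86525910}{12569}$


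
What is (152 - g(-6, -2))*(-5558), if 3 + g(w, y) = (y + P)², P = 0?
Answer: -839258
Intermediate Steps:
g(w, y) = -3 + y² (g(w, y) = -3 + (y + 0)² = -3 + y²)
(152 - g(-6, -2))*(-5558) = (152 - (-3 + (-2)²))*(-5558) = (152 - (-3 + 4))*(-5558) = (152 - 1*1)*(-5558) = (152 - 1)*(-5558) = 151*(-5558) = -839258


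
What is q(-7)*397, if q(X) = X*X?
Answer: 19453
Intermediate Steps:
q(X) = X²
q(-7)*397 = (-7)²*397 = 49*397 = 19453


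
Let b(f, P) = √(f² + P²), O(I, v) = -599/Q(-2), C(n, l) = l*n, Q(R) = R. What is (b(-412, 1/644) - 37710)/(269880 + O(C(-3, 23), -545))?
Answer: -75420/540359 + √70398947585/173995598 ≈ -0.13805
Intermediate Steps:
O(I, v) = 599/2 (O(I, v) = -599/(-2) = -599*(-½) = 599/2)
b(f, P) = √(P² + f²)
(b(-412, 1/644) - 37710)/(269880 + O(C(-3, 23), -545)) = (√((1/644)² + (-412)²) - 37710)/(269880 + 599/2) = (√((1/644)² + 169744) - 37710)/(540359/2) = (√(1/414736 + 169744) - 37710)*(2/540359) = (√(70398947585/414736) - 37710)*(2/540359) = (√70398947585/644 - 37710)*(2/540359) = (-37710 + √70398947585/644)*(2/540359) = -75420/540359 + √70398947585/173995598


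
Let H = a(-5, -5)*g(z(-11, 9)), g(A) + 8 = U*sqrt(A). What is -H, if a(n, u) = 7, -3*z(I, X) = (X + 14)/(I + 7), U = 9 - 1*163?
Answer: 56 + 539*sqrt(69)/3 ≈ 1548.4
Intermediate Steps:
U = -154 (U = 9 - 163 = -154)
z(I, X) = -(14 + X)/(3*(7 + I)) (z(I, X) = -(X + 14)/(3*(I + 7)) = -(14 + X)/(3*(7 + I)))
g(A) = -8 - 154*sqrt(A)
H = -56 - 539*sqrt(69)/3 (H = 7*(-8 - 154*sqrt(69)*sqrt(-1/(7 - 11))/3) = 7*(-8 - 154*sqrt(69)*sqrt(-1/(-4))/3) = 7*(-8 - 154*sqrt(69)/6) = 7*(-8 - 77*sqrt(69)/3) = -56 - 539*sqrt(69)/3 ≈ -1548.4)
-H = -(-56 - 539*sqrt(69)/3) = 56 + 539*sqrt(69)/3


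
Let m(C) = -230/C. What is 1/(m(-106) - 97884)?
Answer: -53/5187737 ≈ -1.0216e-5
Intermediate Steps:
1/(m(-106) - 97884) = 1/(-230/(-106) - 97884) = 1/(-230*(-1/106) - 97884) = 1/(115/53 - 97884) = 1/(-5187737/53) = -53/5187737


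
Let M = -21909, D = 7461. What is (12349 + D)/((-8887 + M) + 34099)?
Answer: 19810/3303 ≈ 5.9976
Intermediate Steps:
(12349 + D)/((-8887 + M) + 34099) = (12349 + 7461)/((-8887 - 21909) + 34099) = 19810/(-30796 + 34099) = 19810/3303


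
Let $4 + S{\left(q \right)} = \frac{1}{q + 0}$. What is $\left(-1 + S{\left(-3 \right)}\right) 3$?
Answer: $-16$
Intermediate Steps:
$S{\left(q \right)} = -4 + \frac{1}{q}$ ($S{\left(q \right)} = -4 + \frac{1}{q + 0} = -4 + \frac{1}{q}$)
$\left(-1 + S{\left(-3 \right)}\right) 3 = \left(-1 - \left(4 - \frac{1}{-3}\right)\right) 3 = \left(-1 - \frac{13}{3}\right) 3 = \left(- \frac{16}{3}\right) 3 = -16$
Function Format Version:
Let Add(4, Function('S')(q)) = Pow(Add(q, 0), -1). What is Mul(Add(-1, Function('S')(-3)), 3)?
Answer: -16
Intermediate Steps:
Function('S')(q) = Add(-4, Pow(q, -1)) (Function('S')(q) = Add(-4, Pow(Add(q, 0), -1)) = Add(-4, Pow(q, -1)))
Mul(Add(-1, Function('S')(-3)), 3) = Mul(Add(-1, Add(-4, Pow(-3, -1))), 3) = Mul(Add(-1, Add(-4, Rational(-1, 3))), 3) = Mul(Add(-1, Rational(-13, 3)), 3) = Mul(Rational(-16, 3), 3) = -16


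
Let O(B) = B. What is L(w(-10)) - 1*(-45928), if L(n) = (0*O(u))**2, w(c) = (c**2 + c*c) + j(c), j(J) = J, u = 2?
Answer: 45928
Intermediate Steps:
w(c) = c + 2*c**2 (w(c) = (c**2 + c*c) + c = (c**2 + c**2) + c = 2*c**2 + c = c + 2*c**2)
L(n) = 0 (L(n) = (0*2)**2 = 0**2 = 0)
L(w(-10)) - 1*(-45928) = 0 - 1*(-45928) = 0 + 45928 = 45928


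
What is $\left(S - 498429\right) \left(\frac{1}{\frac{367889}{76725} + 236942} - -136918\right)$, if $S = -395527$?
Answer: $- \frac{2225176301018268033212}{18179742839} \approx -1.224 \cdot 10^{11}$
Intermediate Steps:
$\left(S - 498429\right) \left(\frac{1}{\frac{367889}{76725} + 236942} - -136918\right) = \left(-395527 - 498429\right) \left(\frac{1}{\frac{367889}{76725} + 236942} - -136918\right) = - 893956 \left(\frac{1}{367889 \cdot \frac{1}{76725} + 236942} + 136918\right) = - 893956 \left(\frac{1}{\frac{367889}{76725} + 236942} + 136918\right) = - 893956 \left(\frac{1}{\frac{18179742839}{76725}} + 136918\right) = - 893956 \left(\frac{76725}{18179742839} + 136918\right) = \left(-893956\right) \frac{2489134030106927}{18179742839} = - \frac{2225176301018268033212}{18179742839}$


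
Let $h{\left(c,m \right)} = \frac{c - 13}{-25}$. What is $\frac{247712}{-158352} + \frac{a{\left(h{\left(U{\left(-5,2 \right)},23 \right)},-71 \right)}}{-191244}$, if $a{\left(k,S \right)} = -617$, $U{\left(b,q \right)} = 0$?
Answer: $- \frac{984911053}{630913956} \approx -1.5611$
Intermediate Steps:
$h{\left(c,m \right)} = \frac{13}{25} - \frac{c}{25}$ ($h{\left(c,m \right)} = \left(-13 + c\right) \left(- \frac{1}{25}\right) = \frac{13}{25} - \frac{c}{25}$)
$\frac{247712}{-158352} + \frac{a{\left(h{\left(U{\left(-5,2 \right)},23 \right)},-71 \right)}}{-191244} = \frac{247712}{-158352} - \frac{617}{-191244} = 247712 \left(- \frac{1}{158352}\right) - - \frac{617}{191244} = - \frac{15482}{9897} + \frac{617}{191244} = - \frac{984911053}{630913956}$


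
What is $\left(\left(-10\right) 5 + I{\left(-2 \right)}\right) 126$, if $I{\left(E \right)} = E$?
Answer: $-6552$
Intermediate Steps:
$\left(\left(-10\right) 5 + I{\left(-2 \right)}\right) 126 = \left(\left(-10\right) 5 - 2\right) 126 = \left(-50 - 2\right) 126 = \left(-52\right) 126 = -6552$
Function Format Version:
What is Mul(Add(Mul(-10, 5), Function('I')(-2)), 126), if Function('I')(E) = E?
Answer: -6552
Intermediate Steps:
Mul(Add(Mul(-10, 5), Function('I')(-2)), 126) = Mul(Add(Mul(-10, 5), -2), 126) = Mul(Add(-50, -2), 126) = Mul(-52, 126) = -6552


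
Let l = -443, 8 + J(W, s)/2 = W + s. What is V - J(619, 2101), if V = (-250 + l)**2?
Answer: 474825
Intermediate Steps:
J(W, s) = -16 + 2*W + 2*s (J(W, s) = -16 + 2*(W + s) = -16 + (2*W + 2*s) = -16 + 2*W + 2*s)
V = 480249 (V = (-250 - 443)**2 = (-693)**2 = 480249)
V - J(619, 2101) = 480249 - (-16 + 2*619 + 2*2101) = 480249 - (-16 + 1238 + 4202) = 480249 - 1*5424 = 480249 - 5424 = 474825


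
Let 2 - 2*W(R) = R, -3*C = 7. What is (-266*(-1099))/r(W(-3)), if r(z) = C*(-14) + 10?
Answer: 438501/64 ≈ 6851.6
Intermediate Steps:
C = -7/3 (C = -⅓*7 = -7/3 ≈ -2.3333)
W(R) = 1 - R/2
r(z) = 128/3 (r(z) = -7/3*(-14) + 10 = 98/3 + 10 = 128/3)
(-266*(-1099))/r(W(-3)) = (-266*(-1099))/(128/3) = 292334*(3/128) = 438501/64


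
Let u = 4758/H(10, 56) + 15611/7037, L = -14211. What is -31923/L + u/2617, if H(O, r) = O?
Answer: 353162051477/145392969955 ≈ 2.4290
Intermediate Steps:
u = 16819078/35185 (u = 4758/10 + 15611/7037 = 4758*(⅒) + 15611*(1/7037) = 2379/5 + 15611/7037 = 16819078/35185 ≈ 478.02)
-31923/L + u/2617 = -31923/(-14211) + (16819078/35185)/2617 = -31923*(-1/14211) + (16819078/35185)*(1/2617) = 3547/1579 + 16819078/92079145 = 353162051477/145392969955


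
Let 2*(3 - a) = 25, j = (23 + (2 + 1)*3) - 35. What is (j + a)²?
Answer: 625/4 ≈ 156.25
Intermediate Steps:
j = -3 (j = (23 + 3*3) - 35 = (23 + 9) - 35 = 32 - 35 = -3)
a = -19/2 (a = 3 - ½*25 = 3 - 25/2 = -19/2 ≈ -9.5000)
(j + a)² = (-3 - 19/2)² = (-25/2)² = 625/4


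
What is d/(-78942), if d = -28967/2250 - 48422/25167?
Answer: 279320663/1490049985500 ≈ 0.00018746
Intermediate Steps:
d = -279320663/18875250 (d = -28967*1/2250 - 48422*1/25167 = -28967/2250 - 48422/25167 = -279320663/18875250 ≈ -14.798)
d/(-78942) = -279320663/18875250/(-78942) = -279320663/18875250*(-1/78942) = 279320663/1490049985500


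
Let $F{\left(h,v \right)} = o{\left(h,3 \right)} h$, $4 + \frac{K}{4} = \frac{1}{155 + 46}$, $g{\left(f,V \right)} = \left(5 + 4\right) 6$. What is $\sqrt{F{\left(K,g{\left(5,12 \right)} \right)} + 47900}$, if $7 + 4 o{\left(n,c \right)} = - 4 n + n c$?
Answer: $\frac{\sqrt{1933758485}}{201} \approx 218.78$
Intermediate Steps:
$g{\left(f,V \right)} = 54$ ($g{\left(f,V \right)} = 9 \cdot 6 = 54$)
$K = - \frac{3212}{201}$ ($K = -16 + \frac{4}{155 + 46} = -16 + \frac{4}{201} = - \frac{3212}{201} \approx -15.98$)
$o{\left(n,c \right)} = - \frac{7}{4} - n + \frac{c n}{4}$ ($o{\left(n,c \right)} = - \frac{7}{4} + \frac{- 4 n + n c}{4} = - \frac{7}{4} + \frac{- 4 n + c n}{4} = - \frac{7}{4} + \left(- n + \frac{c n}{4}\right) = - \frac{7}{4} - n + \frac{c n}{4}$)
$F{\left(h,v \right)} = h \left(- \frac{7}{4} - \frac{h}{4}\right)$ ($F{\left(h,v \right)} = \left(- \frac{7}{4} - h + \frac{1}{4} \cdot 3 h\right) h = \left(- \frac{7}{4} - h + \frac{3 h}{4}\right) h = \left(- \frac{7}{4} - \frac{h}{4}\right) h = h \left(- \frac{7}{4} - \frac{h}{4}\right)$)
$\sqrt{F{\left(K,g{\left(5,12 \right)} \right)} + 47900} = \sqrt{\left(- \frac{1}{4}\right) \left(- \frac{3212}{201}\right) \left(7 - \frac{3212}{201}\right) + 47900} = \sqrt{\left(- \frac{1}{4}\right) \left(- \frac{3212}{201}\right) \left(- \frac{1805}{201}\right) + 47900} = \sqrt{- \frac{1449415}{40401} + 47900} = \sqrt{\frac{1933758485}{40401}} = \frac{\sqrt{1933758485}}{201}$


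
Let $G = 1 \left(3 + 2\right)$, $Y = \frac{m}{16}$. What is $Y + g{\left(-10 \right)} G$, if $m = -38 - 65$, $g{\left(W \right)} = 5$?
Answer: $\frac{297}{16} \approx 18.563$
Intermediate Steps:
$m = -103$ ($m = -38 - 65 = -103$)
$Y = - \frac{103}{16} \approx -6.4375$
$G = 5$ ($G = 1 \cdot 5 = 5$)
$Y + g{\left(-10 \right)} G = - \frac{103}{16} + 5 \cdot 5 = - \frac{103}{16} + 25 = \frac{297}{16}$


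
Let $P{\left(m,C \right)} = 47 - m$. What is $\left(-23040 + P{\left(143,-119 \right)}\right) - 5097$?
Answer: $-28233$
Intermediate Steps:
$\left(-23040 + P{\left(143,-119 \right)}\right) - 5097 = \left(-23040 + \left(47 - 143\right)\right) - 5097 = \left(-23040 - 96\right) - 5097 = -23136 - 5097 = -28233$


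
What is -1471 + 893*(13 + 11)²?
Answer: 512897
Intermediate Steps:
-1471 + 893*(13 + 11)² = -1471 + 893*24² = -1471 + 893*576 = -1471 + 514368 = 512897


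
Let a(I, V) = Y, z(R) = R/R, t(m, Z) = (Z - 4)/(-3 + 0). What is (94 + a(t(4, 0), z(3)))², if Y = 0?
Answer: 8836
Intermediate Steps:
t(m, Z) = 4/3 - Z/3 (t(m, Z) = (-4 + Z)/(-3) = (-4 + Z)*(-⅓) = 4/3 - Z/3)
z(R) = 1
a(I, V) = 0
(94 + a(t(4, 0), z(3)))² = (94 + 0)² = 94² = 8836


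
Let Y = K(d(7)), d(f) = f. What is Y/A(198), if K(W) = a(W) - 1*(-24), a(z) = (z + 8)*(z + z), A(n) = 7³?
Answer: 234/343 ≈ 0.68222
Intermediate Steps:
A(n) = 343
a(z) = 2*z*(8 + z) (a(z) = (8 + z)*(2*z) = 2*z*(8 + z))
K(W) = 24 + 2*W*(8 + W) (K(W) = 2*W*(8 + W) - 1*(-24) = 2*W*(8 + W) + 24 = 24 + 2*W*(8 + W))
Y = 234 (Y = 24 + 2*7*(8 + 7) = 24 + 2*7*15 = 24 + 210 = 234)
Y/A(198) = 234/343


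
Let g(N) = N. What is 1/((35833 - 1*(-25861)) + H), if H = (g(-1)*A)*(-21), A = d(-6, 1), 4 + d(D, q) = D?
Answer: 1/61484 ≈ 1.6264e-5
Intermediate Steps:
d(D, q) = -4 + D
A = -10 (A = -4 - 6 = -10)
H = -210 (H = -1*(-10)*(-21) = 10*(-21) = -210)
1/((35833 - 1*(-25861)) + H) = 1/((35833 - 1*(-25861)) - 210) = 1/((35833 + 25861) - 210) = 1/(61694 - 210) = 1/61484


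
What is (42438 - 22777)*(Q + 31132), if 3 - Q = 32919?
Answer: -35075224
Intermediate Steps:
Q = -32916 (Q = 3 - 1*32919 = 3 - 32919 = -32916)
(42438 - 22777)*(Q + 31132) = (42438 - 22777)*(-32916 + 31132) = 19661*(-1784) = -35075224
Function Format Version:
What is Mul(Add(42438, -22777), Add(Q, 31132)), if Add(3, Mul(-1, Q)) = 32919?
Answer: -35075224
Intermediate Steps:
Q = -32916 (Q = Add(3, Mul(-1, 32919)) = Add(3, -32919) = -32916)
Mul(Add(42438, -22777), Add(Q, 31132)) = Mul(Add(42438, -22777), Add(-32916, 31132)) = Mul(19661, -1784) = -35075224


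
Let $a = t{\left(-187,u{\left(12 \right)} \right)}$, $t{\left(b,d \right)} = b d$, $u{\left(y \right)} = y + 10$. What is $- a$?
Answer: $4114$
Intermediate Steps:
$u{\left(y \right)} = 10 + y$
$a = -4114$ ($a = - 187 \left(10 + 12\right) = \left(-187\right) 22 = -4114$)
$- a = \left(-1\right) \left(-4114\right) = 4114$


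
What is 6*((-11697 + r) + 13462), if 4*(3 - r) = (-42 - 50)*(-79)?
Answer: -294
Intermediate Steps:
r = -1814 (r = 3 - (-42 - 50)*(-79)/4 = 3 - (-23)*(-79) = 3 - 1/4*7268 = 3 - 1817 = -1814)
6*((-11697 + r) + 13462) = 6*((-11697 - 1814) + 13462) = 6*(-13511 + 13462) = 6*(-49) = -294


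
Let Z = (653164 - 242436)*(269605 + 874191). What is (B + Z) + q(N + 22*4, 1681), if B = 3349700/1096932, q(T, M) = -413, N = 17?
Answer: 128831658650423900/274233 ≈ 4.6979e+11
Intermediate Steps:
Z = 469789043488 (Z = 410728*1143796 = 469789043488)
B = 837425/274233 (B = 3349700*(1/1096932) = 837425/274233 ≈ 3.0537)
(B + Z) + q(N + 22*4, 1681) = (837425/274233 + 469789043488) - 413 = 128831658763682129/274233 - 413 = 128831658650423900/274233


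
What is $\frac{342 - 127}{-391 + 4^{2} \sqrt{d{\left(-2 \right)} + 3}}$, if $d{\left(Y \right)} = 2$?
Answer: $- \frac{84065}{151601} - \frac{3440 \sqrt{5}}{151601} \approx -0.60525$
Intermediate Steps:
$\frac{342 - 127}{-391 + 4^{2} \sqrt{d{\left(-2 \right)} + 3}} = \frac{342 - 127}{-391 + 4^{2} \sqrt{2 + 3}} = \frac{342 - 127}{-391 + 16 \sqrt{5}} = \frac{215}{-391 + 16 \sqrt{5}}$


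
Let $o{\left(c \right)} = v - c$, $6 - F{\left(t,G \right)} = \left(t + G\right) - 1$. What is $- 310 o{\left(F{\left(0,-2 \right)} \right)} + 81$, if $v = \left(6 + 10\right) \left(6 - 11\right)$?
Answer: $27671$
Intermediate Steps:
$v = -80$ ($v = 16 \left(-5\right) = -80$)
$F{\left(t,G \right)} = 7 - G - t$ ($F{\left(t,G \right)} = 6 - \left(\left(t + G\right) - 1\right) = 6 - \left(\left(G + t\right) - 1\right) = 6 - \left(-1 + G + t\right) = 7 - G - t$)
$o{\left(c \right)} = -80 - c$
$- 310 o{\left(F{\left(0,-2 \right)} \right)} + 81 = - 310 \left(-80 - \left(7 - -2 - 0\right)\right) + 81 = - 310 \left(-80 - \left(7 + 2 + 0\right)\right) + 81 = - 310 \left(-80 - 9\right) + 81 = \left(-310\right) \left(-89\right) + 81 = 27590 + 81 = 27671$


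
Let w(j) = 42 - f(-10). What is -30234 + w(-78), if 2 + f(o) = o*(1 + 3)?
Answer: -30150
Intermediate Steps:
f(o) = -2 + 4*o (f(o) = -2 + o*(1 + 3) = -2 + o*4 = -2 + 4*o)
w(j) = 84 (w(j) = 42 - (-2 + 4*(-10)) = 42 - (-2 - 40) = 42 - 1*(-42) = 42 + 42 = 84)
-30234 + w(-78) = -30234 + 84 = -30150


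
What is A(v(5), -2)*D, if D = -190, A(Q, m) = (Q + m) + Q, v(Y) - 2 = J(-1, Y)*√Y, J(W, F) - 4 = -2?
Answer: -380 - 760*√5 ≈ -2079.4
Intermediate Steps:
J(W, F) = 2 (J(W, F) = 4 - 2 = 2)
v(Y) = 2 + 2*√Y
A(Q, m) = m + 2*Q
A(v(5), -2)*D = (-2 + 2*(2 + 2*√5))*(-190) = (-2 + (4 + 4*√5))*(-190) = (2 + 4*√5)*(-190) = -380 - 760*√5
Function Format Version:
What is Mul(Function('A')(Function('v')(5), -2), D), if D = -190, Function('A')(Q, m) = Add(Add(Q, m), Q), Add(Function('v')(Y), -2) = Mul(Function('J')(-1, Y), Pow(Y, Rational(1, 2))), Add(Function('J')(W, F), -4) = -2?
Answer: Add(-380, Mul(-760, Pow(5, Rational(1, 2)))) ≈ -2079.4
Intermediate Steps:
Function('J')(W, F) = 2 (Function('J')(W, F) = Add(4, -2) = 2)
Function('v')(Y) = Add(2, Mul(2, Pow(Y, Rational(1, 2))))
Function('A')(Q, m) = Add(m, Mul(2, Q))
Mul(Function('A')(Function('v')(5), -2), D) = Mul(Add(-2, Mul(2, Add(2, Mul(2, Pow(5, Rational(1, 2)))))), -190) = Mul(Add(-2, Add(4, Mul(4, Pow(5, Rational(1, 2))))), -190) = Mul(Add(2, Mul(4, Pow(5, Rational(1, 2)))), -190) = Add(-380, Mul(-760, Pow(5, Rational(1, 2))))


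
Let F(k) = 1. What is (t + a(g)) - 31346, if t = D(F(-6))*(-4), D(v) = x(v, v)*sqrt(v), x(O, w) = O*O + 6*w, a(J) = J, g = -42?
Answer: -31416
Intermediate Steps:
x(O, w) = O**2 + 6*w
D(v) = sqrt(v)*(v**2 + 6*v) (D(v) = (v**2 + 6*v)*sqrt(v) = sqrt(v)*(v**2 + 6*v))
t = -28 (t = (1**(3/2)*(6 + 1))*(-4) = (1*7)*(-4) = 7*(-4) = -28)
(t + a(g)) - 31346 = (-28 - 42) - 31346 = -70 - 31346 = -31416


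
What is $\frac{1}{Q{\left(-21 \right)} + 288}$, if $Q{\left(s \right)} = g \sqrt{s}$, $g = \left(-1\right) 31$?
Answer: $\frac{96}{34375} + \frac{31 i \sqrt{21}}{103125} \approx 0.0027927 + 0.0013776 i$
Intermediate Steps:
$g = -31$
$Q{\left(s \right)} = - 31 \sqrt{s}$
$\frac{1}{Q{\left(-21 \right)} + 288} = \frac{1}{- 31 \sqrt{-21} + 288} = \frac{1}{- 31 i \sqrt{21} + 288} = \frac{1}{288 - 31 i \sqrt{21}}$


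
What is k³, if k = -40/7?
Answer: -64000/343 ≈ -186.59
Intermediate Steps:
k = -40/7 (k = -40*⅐ = -40/7 ≈ -5.7143)
k³ = (-40/7)³ = -64000/343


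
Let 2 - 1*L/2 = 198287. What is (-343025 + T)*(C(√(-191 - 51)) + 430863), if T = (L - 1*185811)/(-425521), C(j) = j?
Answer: -62890382940629772/425521 - 1605601345084*I*√2/425521 ≈ -1.478e+11 - 5.3362e+6*I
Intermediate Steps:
L = -396570 (L = 4 - 2*198287 = 4 - 396574 = -396570)
T = 582381/425521 (T = (-396570 - 1*185811)/(-425521) = (-396570 - 185811)*(-1/425521) = -582381*(-1/425521) = 582381/425521 ≈ 1.3686)
(-343025 + T)*(C(√(-191 - 51)) + 430863) = (-343025 + 582381/425521)*(√(-191 - 51) + 430863) = -145963758644*(√(-242) + 430863)/425521 = -145963758644*(11*I*√2 + 430863)/425521 = -145963758644*(430863 + 11*I*√2)/425521 = -62890382940629772/425521 - 1605601345084*I*√2/425521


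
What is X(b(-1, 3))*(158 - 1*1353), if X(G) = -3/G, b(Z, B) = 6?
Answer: 1195/2 ≈ 597.50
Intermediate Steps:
X(b(-1, 3))*(158 - 1*1353) = (-3/6)*(158 - 1*1353) = (-3*⅙)*(158 - 1353) = -½*(-1195) = 1195/2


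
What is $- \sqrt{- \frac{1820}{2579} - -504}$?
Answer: $- \frac{2 \sqrt{836882921}}{2579} \approx -22.434$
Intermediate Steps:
$- \sqrt{- \frac{1820}{2579} - -504} = - \sqrt{\left(-1820\right) \frac{1}{2579} + 504} = - \sqrt{- \frac{1820}{2579} + 504} = - \sqrt{\frac{1297996}{2579}} = - \frac{2 \sqrt{836882921}}{2579}$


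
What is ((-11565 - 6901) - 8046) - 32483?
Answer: -58995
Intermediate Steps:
((-11565 - 6901) - 8046) - 32483 = (-18466 - 8046) - 32483 = -26512 - 32483 = -58995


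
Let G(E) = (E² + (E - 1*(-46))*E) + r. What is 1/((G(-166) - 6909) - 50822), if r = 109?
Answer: -1/10146 ≈ -9.8561e-5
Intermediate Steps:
G(E) = 109 + E² + E*(46 + E) (G(E) = (E² + (E - 1*(-46))*E) + 109 = (E² + (E + 46)*E) + 109 = (E² + (46 + E)*E) + 109 = (E² + E*(46 + E)) + 109 = 109 + E² + E*(46 + E))
1/((G(-166) - 6909) - 50822) = 1/(((109 + 2*(-166)² + 46*(-166)) - 6909) - 50822) = 1/(((109 + 2*27556 - 7636) - 6909) - 50822) = 1/(((109 + 55112 - 7636) - 6909) - 50822) = 1/((47585 - 6909) - 50822) = 1/(40676 - 50822) = 1/(-10146) = -1/10146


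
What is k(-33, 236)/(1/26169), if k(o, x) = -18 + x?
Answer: 5704842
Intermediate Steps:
k(-33, 236)/(1/26169) = (-18 + 236)/(1/26169) = 218/(1/26169) = 218*26169 = 5704842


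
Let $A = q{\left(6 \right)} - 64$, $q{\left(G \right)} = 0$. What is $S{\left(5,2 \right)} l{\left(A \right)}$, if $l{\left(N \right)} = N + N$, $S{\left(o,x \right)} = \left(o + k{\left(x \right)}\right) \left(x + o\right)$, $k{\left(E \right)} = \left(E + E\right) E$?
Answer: $-11648$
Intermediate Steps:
$k{\left(E \right)} = 2 E^{2}$ ($k{\left(E \right)} = 2 E E = 2 E^{2}$)
$A = -64$ ($A = 0 - 64 = -64$)
$S{\left(o,x \right)} = \left(o + x\right) \left(o + 2 x^{2}\right)$ ($S{\left(o,x \right)} = \left(o + 2 x^{2}\right) \left(x + o\right) = \left(o + 2 x^{2}\right) \left(o + x\right) = \left(o + x\right) \left(o + 2 x^{2}\right)$)
$l{\left(N \right)} = 2 N$
$S{\left(5,2 \right)} l{\left(A \right)} = \left(5^{2} + 2 \cdot 2^{3} + 5 \cdot 2 + 2 \cdot 5 \cdot 2^{2}\right) 2 \left(-64\right) = \left(25 + 2 \cdot 8 + 10 + 2 \cdot 5 \cdot 4\right) \left(-128\right) = \left(25 + 16 + 10 + 40\right) \left(-128\right) = 91 \left(-128\right) = -11648$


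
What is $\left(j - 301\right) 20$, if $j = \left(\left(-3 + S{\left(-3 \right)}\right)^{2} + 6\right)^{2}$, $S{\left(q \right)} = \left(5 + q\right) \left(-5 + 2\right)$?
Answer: $145360$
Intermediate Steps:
$S{\left(q \right)} = -15 - 3 q$ ($S{\left(q \right)} = \left(5 + q\right) \left(-3\right) = -15 - 3 q$)
$j = 7569$ ($j = \left(\left(-3 - 6\right)^{2} + 6\right)^{2} = \left(\left(-9\right)^{2} + 6\right)^{2} = \left(81 + 6\right)^{2} = 87^{2} = 7569$)
$\left(j - 301\right) 20 = \left(7569 - 301\right) 20 = 7268 \cdot 20 = 145360$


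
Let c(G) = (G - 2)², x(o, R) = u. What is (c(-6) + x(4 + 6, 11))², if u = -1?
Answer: 3969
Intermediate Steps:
x(o, R) = -1
c(G) = (-2 + G)²
(c(-6) + x(4 + 6, 11))² = ((-2 - 6)² - 1)² = ((-8)² - 1)² = (64 - 1)² = 63² = 3969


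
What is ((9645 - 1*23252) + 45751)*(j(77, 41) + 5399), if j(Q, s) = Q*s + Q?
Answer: 277499152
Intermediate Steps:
j(Q, s) = Q + Q*s
((9645 - 1*23252) + 45751)*(j(77, 41) + 5399) = ((9645 - 1*23252) + 45751)*(77*(1 + 41) + 5399) = ((9645 - 23252) + 45751)*(77*42 + 5399) = (-13607 + 45751)*(3234 + 5399) = 32144*8633 = 277499152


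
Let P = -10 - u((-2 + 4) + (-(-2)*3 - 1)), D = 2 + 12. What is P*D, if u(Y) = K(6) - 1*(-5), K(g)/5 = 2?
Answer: -350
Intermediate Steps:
K(g) = 10 (K(g) = 5*2 = 10)
u(Y) = 15 (u(Y) = 10 - 1*(-5) = 10 + 5 = 15)
D = 14
P = -25 (P = -10 - 1*15 = -10 - 15 = -25)
P*D = -25*14 = -350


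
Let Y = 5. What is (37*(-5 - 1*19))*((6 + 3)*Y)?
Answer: -39960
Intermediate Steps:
(37*(-5 - 1*19))*((6 + 3)*Y) = (37*(-5 - 1*19))*((6 + 3)*5) = (37*(-5 - 19))*(9*5) = (37*(-24))*45 = -888*45 = -39960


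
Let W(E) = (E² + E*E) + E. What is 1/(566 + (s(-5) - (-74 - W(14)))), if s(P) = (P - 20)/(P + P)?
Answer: 2/2097 ≈ 0.00095374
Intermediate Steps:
W(E) = E + 2*E² (W(E) = (E² + E²) + E = 2*E² + E = E + 2*E²)
s(P) = (-20 + P)/(2*P) (s(P) = (-20 + P)/((2*P)) = (-20 + P)*(1/(2*P)) = (-20 + P)/(2*P))
1/(566 + (s(-5) - (-74 - W(14)))) = 1/(566 + ((½)*(-20 - 5)/(-5) - (-74 - 14*(1 + 2*14)))) = 1/(566 + ((½)*(-⅕)*(-25) - (-74 - 14*(1 + 28)))) = 1/(566 + (5/2 - (-74 - 14*29))) = 1/(566 + (5/2 - (-74 - 1*406))) = 1/(566 + (5/2 - (-74 - 406))) = 1/(566 + (5/2 - 1*(-480))) = 1/(566 + (5/2 + 480)) = 1/(566 + 965/2) = 1/(2097/2) = 2/2097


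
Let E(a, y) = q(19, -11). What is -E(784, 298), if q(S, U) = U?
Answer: 11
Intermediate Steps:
E(a, y) = -11
-E(784, 298) = -1*(-11) = 11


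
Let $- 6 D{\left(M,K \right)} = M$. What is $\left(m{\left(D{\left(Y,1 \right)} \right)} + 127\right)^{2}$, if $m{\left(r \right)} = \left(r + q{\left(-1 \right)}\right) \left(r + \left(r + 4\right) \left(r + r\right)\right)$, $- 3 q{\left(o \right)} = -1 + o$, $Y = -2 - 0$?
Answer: $\frac{1373584}{81} \approx 16958.0$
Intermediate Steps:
$Y = -2$ ($Y = -2 + 0 = -2$)
$D{\left(M,K \right)} = - \frac{M}{6}$
$q{\left(o \right)} = \frac{1}{3} - \frac{o}{3}$ ($q{\left(o \right)} = - \frac{-1 + o}{3} = \frac{1}{3} - \frac{o}{3}$)
$m{\left(r \right)} = \left(\frac{2}{3} + r\right) \left(r + 2 r \left(4 + r\right)\right)$ ($m{\left(r \right)} = \left(r + \left(\frac{1}{3} - - \frac{1}{3}\right)\right) \left(r + \left(r + 4\right) \left(r + r\right)\right) = \left(r + \left(\frac{1}{3} + \frac{1}{3}\right)\right) \left(r + \left(4 + r\right) 2 r\right) = \left(r + \frac{2}{3}\right) \left(r + 2 r \left(4 + r\right)\right) = \left(\frac{2}{3} + r\right) \left(r + 2 r \left(4 + r\right)\right)$)
$\left(m{\left(D{\left(Y,1 \right)} \right)} + 127\right)^{2} = \left(\frac{\left(- \frac{1}{6}\right) \left(-2\right) \left(18 + 6 \left(\left(- \frac{1}{6}\right) \left(-2\right)\right)^{2} + 31 \left(\left(- \frac{1}{6}\right) \left(-2\right)\right)\right)}{3} + 127\right)^{2} = \left(\frac{1}{3} \cdot \frac{1}{3} \left(18 + \frac{6}{9} + 31 \cdot \frac{1}{3}\right) + 127\right)^{2} = \left(\frac{1}{3} \cdot \frac{1}{3} \left(18 + 6 \cdot \frac{1}{9} + \frac{31}{3}\right) + 127\right)^{2} = \left(\frac{1}{3} \cdot \frac{1}{3} \left(18 + \frac{2}{3} + \frac{31}{3}\right) + 127\right)^{2} = \left(\frac{1}{3} \cdot \frac{1}{3} \cdot 29 + 127\right)^{2} = \left(\frac{29}{9} + 127\right)^{2} = \left(\frac{1172}{9}\right)^{2} = \frac{1373584}{81}$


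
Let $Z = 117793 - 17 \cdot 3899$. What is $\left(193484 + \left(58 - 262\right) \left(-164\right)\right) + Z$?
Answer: $278450$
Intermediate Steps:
$Z = 51510$ ($Z = 117793 - 66283 = 51510$)
$\left(193484 + \left(58 - 262\right) \left(-164\right)\right) + Z = \left(193484 + \left(58 - 262\right) \left(-164\right)\right) + 51510 = \left(193484 - -33456\right) + 51510 = \left(193484 + 33456\right) + 51510 = 226940 + 51510 = 278450$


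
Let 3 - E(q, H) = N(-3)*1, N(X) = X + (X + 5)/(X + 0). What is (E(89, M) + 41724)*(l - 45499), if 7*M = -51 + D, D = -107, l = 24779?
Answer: -2593978240/3 ≈ -8.6466e+8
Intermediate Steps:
M = -158/7 (M = (-51 - 107)/7 = (⅐)*(-158) = -158/7 ≈ -22.571)
N(X) = X + (5 + X)/X
E(q, H) = 20/3 (E(q, H) = 3 - (1 - 3 + 5/(-3)) = 3 - (1 - 3 + 5*(-⅓)) = 3 - (1 - 3 - 5/3) = 3 - (-11)/3 = 3 - 1*(-11/3) = 3 + 11/3 = 20/3)
(E(89, M) + 41724)*(l - 45499) = (20/3 + 41724)*(24779 - 45499) = (125192/3)*(-20720) = -2593978240/3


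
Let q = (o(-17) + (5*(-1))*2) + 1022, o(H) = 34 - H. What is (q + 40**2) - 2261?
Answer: 402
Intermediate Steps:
q = 1063 (q = ((34 - 1*(-17)) + (5*(-1))*2) + 1022 = ((34 + 17) - 5*2) + 1022 = (51 - 10) + 1022 = 41 + 1022 = 1063)
(q + 40**2) - 2261 = (1063 + 40**2) - 2261 = (1063 + 1600) - 2261 = 2663 - 2261 = 402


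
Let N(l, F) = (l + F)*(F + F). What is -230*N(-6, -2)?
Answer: -7360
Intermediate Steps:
N(l, F) = 2*F*(F + l) (N(l, F) = (F + l)*(2*F) = 2*F*(F + l))
-230*N(-6, -2) = -460*(-2)*(-2 - 6) = -460*(-2)*(-8) = -230*32 = -7360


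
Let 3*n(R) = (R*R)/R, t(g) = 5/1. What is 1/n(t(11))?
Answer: 3/5 ≈ 0.60000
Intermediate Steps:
t(g) = 5 (t(g) = 5*1 = 5)
n(R) = R/3 (n(R) = ((R*R)/R)/3 = (R**2/R)/3 = R/3)
1/n(t(11)) = 1/((1/3)*5) = 1/(5/3) = 3/5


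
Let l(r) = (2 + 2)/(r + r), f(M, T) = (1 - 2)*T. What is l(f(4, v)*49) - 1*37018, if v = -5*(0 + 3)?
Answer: -27208228/735 ≈ -37018.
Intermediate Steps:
v = -15 (v = -5*3 = -15)
f(M, T) = -T
l(r) = 2/r (l(r) = 4/(2*r) = (1/(2*r))*4 = 2/r)
l(f(4, v)*49) - 1*37018 = 2/((-1*(-15)*49)) - 1*37018 = 2/((15*49)) - 37018 = 2/735 - 37018 = -27208228/735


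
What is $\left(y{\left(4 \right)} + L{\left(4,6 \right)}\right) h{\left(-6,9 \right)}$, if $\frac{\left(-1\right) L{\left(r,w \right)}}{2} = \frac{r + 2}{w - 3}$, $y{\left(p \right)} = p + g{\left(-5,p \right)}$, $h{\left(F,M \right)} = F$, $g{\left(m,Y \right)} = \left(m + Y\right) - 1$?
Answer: $12$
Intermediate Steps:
$g{\left(m,Y \right)} = -1 + Y + m$ ($g{\left(m,Y \right)} = \left(Y + m\right) - 1 = -1 + Y + m$)
$y{\left(p \right)} = -6 + 2 p$ ($y{\left(p \right)} = p - \left(6 - p\right) = p + \left(-6 + p\right) = -6 + 2 p$)
$L{\left(r,w \right)} = - \frac{2 \left(2 + r\right)}{-3 + w}$ ($L{\left(r,w \right)} = - 2 \frac{r + 2}{w - 3} = - 2 \frac{2 + r}{-3 + w} = - \frac{2 \left(2 + r\right)}{-3 + w}$)
$\left(y{\left(4 \right)} + L{\left(4,6 \right)}\right) h{\left(-6,9 \right)} = \left(\left(-6 + 2 \cdot 4\right) + \frac{2 \left(-2 - 4\right)}{-3 + 6}\right) \left(-6\right) = \left(\left(-6 + 8\right) + \frac{2 \left(-2 - 4\right)}{3}\right) \left(-6\right) = \left(2 + 2 \cdot \frac{1}{3} \left(-6\right)\right) \left(-6\right) = \left(2 - 4\right) \left(-6\right) = \left(-2\right) \left(-6\right) = 12$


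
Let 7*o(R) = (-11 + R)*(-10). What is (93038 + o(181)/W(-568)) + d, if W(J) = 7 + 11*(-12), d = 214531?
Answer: 10764983/35 ≈ 3.0757e+5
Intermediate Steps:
W(J) = -125 (W(J) = 7 - 132 = -125)
o(R) = 110/7 - 10*R/7 (o(R) = ((-11 + R)*(-10))/7 = (110 - 10*R)/7 = 110/7 - 10*R/7)
(93038 + o(181)/W(-568)) + d = (93038 + (110/7 - 10/7*181)/(-125)) + 214531 = (93038 + (110/7 - 1810/7)*(-1/125)) + 214531 = (93038 - 1700/7*(-1/125)) + 214531 = (93038 + 68/35) + 214531 = 3256398/35 + 214531 = 10764983/35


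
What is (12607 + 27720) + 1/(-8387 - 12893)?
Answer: 858158559/21280 ≈ 40327.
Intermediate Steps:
(12607 + 27720) + 1/(-8387 - 12893) = 40327 + 1/(-21280) = 40327 - 1/21280 = 858158559/21280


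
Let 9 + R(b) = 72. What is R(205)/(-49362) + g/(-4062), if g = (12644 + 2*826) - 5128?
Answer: -25155929/11139358 ≈ -2.2583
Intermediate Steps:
R(b) = 63 (R(b) = -9 + 72 = 63)
g = 9168 (g = (12644 + 1652) - 5128 = 14296 - 5128 = 9168)
R(205)/(-49362) + g/(-4062) = 63/(-49362) + 9168/(-4062) = 63*(-1/49362) + 9168*(-1/4062) = -21/16454 - 1528/677 = -25155929/11139358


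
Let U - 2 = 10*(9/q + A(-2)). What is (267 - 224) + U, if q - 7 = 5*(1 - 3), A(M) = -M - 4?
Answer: -5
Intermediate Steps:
A(M) = -4 - M
q = -3 (q = 7 + 5*(1 - 3) = 7 + 5*(-2) = 7 - 10 = -3)
U = -48 (U = 2 + 10*(9/(-3) + (-4 - 1*(-2))) = 2 + 10*(9*(-⅓) + (-4 + 2)) = 2 + 10*(-3 - 2) = 2 + 10*(-5) = 2 - 50 = -48)
(267 - 224) + U = (267 - 224) - 48 = 43 - 48 = -5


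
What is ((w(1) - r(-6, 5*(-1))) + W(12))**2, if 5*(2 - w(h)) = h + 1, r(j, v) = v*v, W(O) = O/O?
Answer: 12544/25 ≈ 501.76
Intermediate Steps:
W(O) = 1
r(j, v) = v**2
w(h) = 9/5 - h/5 (w(h) = 2 - (h + 1)/5 = 2 - (1 + h)/5 = 2 + (-1/5 - h/5) = 9/5 - h/5)
((w(1) - r(-6, 5*(-1))) + W(12))**2 = (((9/5 - 1/5*1) - (5*(-1))**2) + 1)**2 = (((9/5 - 1/5) - 1*(-5)**2) + 1)**2 = ((8/5 - 1*25) + 1)**2 = ((8/5 - 25) + 1)**2 = (-117/5 + 1)**2 = (-112/5)**2 = 12544/25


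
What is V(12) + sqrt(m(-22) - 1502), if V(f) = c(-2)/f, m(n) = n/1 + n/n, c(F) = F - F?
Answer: I*sqrt(1523) ≈ 39.026*I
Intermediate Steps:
c(F) = 0
m(n) = 1 + n (m(n) = n*1 + 1 = n + 1 = 1 + n)
V(f) = 0 (V(f) = 0/f = 0)
V(12) + sqrt(m(-22) - 1502) = 0 + sqrt((1 - 22) - 1502) = 0 + sqrt(-21 - 1502) = 0 + sqrt(-1523) = 0 + I*sqrt(1523) = I*sqrt(1523)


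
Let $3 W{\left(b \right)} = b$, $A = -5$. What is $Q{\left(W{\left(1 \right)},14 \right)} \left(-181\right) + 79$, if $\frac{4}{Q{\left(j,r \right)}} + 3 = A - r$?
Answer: $\frac{1231}{11} \approx 111.91$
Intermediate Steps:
$W{\left(b \right)} = \frac{b}{3}$
$Q{\left(j,r \right)} = \frac{4}{-8 - r}$ ($Q{\left(j,r \right)} = \frac{4}{-3 - \left(5 + r\right)} = \frac{4}{-8 - r}$)
$Q{\left(W{\left(1 \right)},14 \right)} \left(-181\right) + 79 = - \frac{4}{8 + 14} \left(-181\right) + 79 = - \frac{4}{22} \left(-181\right) + 79 = \left(-4\right) \frac{1}{22} \left(-181\right) + 79 = \left(- \frac{2}{11}\right) \left(-181\right) + 79 = \frac{362}{11} + 79 = \frac{1231}{11}$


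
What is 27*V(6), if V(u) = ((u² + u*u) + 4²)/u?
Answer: 396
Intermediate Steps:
V(u) = (16 + 2*u²)/u (V(u) = ((u² + u²) + 16)/u = (2*u² + 16)/u = (16 + 2*u²)/u)
27*V(6) = 27*(2*6 + 16/6) = 27*(12 + 16*(⅙)) = 27*(12 + 8/3) = 27*(44/3) = 396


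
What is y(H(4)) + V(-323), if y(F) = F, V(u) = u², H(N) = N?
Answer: 104333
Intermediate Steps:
y(H(4)) + V(-323) = 4 + (-323)² = 4 + 104329 = 104333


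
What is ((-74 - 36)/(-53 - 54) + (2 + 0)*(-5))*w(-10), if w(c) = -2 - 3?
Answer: 4800/107 ≈ 44.860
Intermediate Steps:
w(c) = -5
((-74 - 36)/(-53 - 54) + (2 + 0)*(-5))*w(-10) = ((-74 - 36)/(-53 - 54) + (2 + 0)*(-5))*(-5) = (-110/(-107) + 2*(-5))*(-5) = (-110*(-1/107) - 10)*(-5) = (110/107 - 10)*(-5) = -960/107*(-5) = 4800/107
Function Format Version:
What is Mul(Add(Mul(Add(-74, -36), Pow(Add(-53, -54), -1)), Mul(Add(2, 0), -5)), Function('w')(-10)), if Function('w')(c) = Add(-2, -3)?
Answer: Rational(4800, 107) ≈ 44.860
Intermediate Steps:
Function('w')(c) = -5
Mul(Add(Mul(Add(-74, -36), Pow(Add(-53, -54), -1)), Mul(Add(2, 0), -5)), Function('w')(-10)) = Mul(Add(Mul(Add(-74, -36), Pow(Add(-53, -54), -1)), Mul(Add(2, 0), -5)), -5) = Mul(Add(Mul(-110, Pow(-107, -1)), Mul(2, -5)), -5) = Mul(Add(Mul(-110, Rational(-1, 107)), -10), -5) = Mul(Add(Rational(110, 107), -10), -5) = Mul(Rational(-960, 107), -5) = Rational(4800, 107)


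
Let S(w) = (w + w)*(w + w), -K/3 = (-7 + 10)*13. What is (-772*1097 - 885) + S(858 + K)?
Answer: 1348555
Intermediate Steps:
K = -117 (K = -3*(-7 + 10)*13 = -9*13 = -3*39 = -117)
S(w) = 4*w² (S(w) = (2*w)*(2*w) = 4*w²)
(-772*1097 - 885) + S(858 + K) = (-772*1097 - 885) + 4*(858 - 117)² = (-846884 - 885) + 4*741² = -847769 + 4*549081 = -847769 + 2196324 = 1348555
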